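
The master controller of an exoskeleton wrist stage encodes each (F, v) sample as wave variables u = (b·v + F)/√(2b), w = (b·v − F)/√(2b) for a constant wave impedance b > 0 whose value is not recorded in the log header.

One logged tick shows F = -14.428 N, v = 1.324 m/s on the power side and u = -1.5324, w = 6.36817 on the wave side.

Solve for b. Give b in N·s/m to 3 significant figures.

b = 6.67 N·s/m

u + w = 4.8358;  u + w = √(2b)·v, so √(2b) = 4.8358/1.324 = 3.6524.
b = (√(2b))²/2 = 13.3400/2 = 6.6700.
(Check via u − w = 2F/√(2b): u − w = -7.9006, 2F/√(2b) = -7.9006.)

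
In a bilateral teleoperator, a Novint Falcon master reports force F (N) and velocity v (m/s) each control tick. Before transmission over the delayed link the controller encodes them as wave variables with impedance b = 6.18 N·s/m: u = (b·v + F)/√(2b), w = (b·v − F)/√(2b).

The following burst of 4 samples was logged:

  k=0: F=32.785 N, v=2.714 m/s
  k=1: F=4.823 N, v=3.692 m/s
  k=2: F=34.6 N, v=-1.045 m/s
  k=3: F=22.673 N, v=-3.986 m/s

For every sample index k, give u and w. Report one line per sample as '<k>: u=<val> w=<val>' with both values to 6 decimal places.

0: u=14.096144 w=-4.554591
1: u=7.861798 w=5.118089
2: u=8.004684 w=-11.678569
3: u=-0.557639 w=-13.455858

k=0: b·v=6.18×2.714=16.772520; √(2b)=3.515679; u=(16.772520+32.785)/3.515679=14.096144, w=(16.772520−32.785)/3.515679=-4.554591
k=1: b·v=6.18×3.692=22.816560; √(2b)=3.515679; u=(22.816560+4.823)/3.515679=7.861798, w=(22.816560−4.823)/3.515679=5.118089
k=2: b·v=6.18×(-1.045)=-6.458100; √(2b)=3.515679; u=(-6.458100+34.6)/3.515679=8.004684, w=(-6.458100−34.6)/3.515679=-11.678569
k=3: b·v=6.18×(-3.986)=-24.633480; √(2b)=3.515679; u=(-24.633480+22.673)/3.515679=-0.557639, w=(-24.633480−22.673)/3.515679=-13.455858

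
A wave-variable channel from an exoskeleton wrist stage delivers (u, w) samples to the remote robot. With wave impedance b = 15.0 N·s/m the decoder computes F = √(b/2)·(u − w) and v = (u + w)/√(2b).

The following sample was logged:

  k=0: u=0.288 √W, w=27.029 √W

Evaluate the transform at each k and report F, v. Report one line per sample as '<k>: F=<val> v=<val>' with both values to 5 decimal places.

0: F=-73.23324 v=4.98738

k=0: u−w=-26.74100, u+w=27.31700; √(b/2)=2.73861, √(2b)=5.47723; F=2.73861×(-26.741)=-73.23324, v=27.31700/5.47723=4.98738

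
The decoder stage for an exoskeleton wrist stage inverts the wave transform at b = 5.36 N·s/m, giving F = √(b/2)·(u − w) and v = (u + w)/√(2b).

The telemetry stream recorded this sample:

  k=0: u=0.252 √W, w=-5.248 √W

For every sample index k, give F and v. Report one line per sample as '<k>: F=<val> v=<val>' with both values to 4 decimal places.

0: F=9.0039 v=-1.5259

k=0: u−w=5.5000, u+w=-4.9960; √(b/2)=1.6371, √(2b)=3.2741; F=1.6371×5.5=9.0039, v=-4.9960/3.2741=-1.5259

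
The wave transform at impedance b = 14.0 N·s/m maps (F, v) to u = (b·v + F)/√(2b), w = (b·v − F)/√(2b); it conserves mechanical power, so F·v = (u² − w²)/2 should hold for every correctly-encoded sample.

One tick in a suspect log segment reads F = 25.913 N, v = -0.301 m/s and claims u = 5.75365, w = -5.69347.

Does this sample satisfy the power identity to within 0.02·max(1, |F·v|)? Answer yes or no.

F·v = 25.913×(-0.301) = -7.79981 W.
(u² − w²)/2 = (33.10449 − 32.41560)/2 = 0.34444 W.
|Δ| = 8.14426;  2% of max(1, |F·v|) = 0.15600.

no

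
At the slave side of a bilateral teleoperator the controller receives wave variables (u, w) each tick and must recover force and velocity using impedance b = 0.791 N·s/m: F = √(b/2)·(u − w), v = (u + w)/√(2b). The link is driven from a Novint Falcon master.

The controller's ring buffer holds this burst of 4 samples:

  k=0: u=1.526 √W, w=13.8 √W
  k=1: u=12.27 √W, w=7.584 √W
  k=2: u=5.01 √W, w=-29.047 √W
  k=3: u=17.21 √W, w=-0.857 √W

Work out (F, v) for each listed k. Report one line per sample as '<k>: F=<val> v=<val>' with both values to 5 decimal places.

k=0: u−w=-12.27400, u+w=15.32600; √(b/2)=0.62889, √(2b)=1.25778; F=0.62889×(-12.274)=-7.71897, v=15.32600/1.25778=12.18500
k=1: u−w=4.68600, u+w=19.85400; √(b/2)=0.62889, √(2b)=1.25778; F=0.62889×4.686=2.94697, v=19.85400/1.25778=15.78501
k=2: u−w=34.05700, u+w=-24.03700; √(b/2)=0.62889, √(2b)=1.25778; F=0.62889×34.057=21.41804, v=-24.03700/1.25778=-19.11072
k=3: u−w=18.06700, u+w=16.35300; √(b/2)=0.62889, √(2b)=1.25778; F=0.62889×18.067=11.36212, v=16.35300/1.25778=13.00152

0: F=-7.71897 v=12.18500
1: F=2.94697 v=15.78501
2: F=21.41804 v=-19.11072
3: F=11.36212 v=13.00152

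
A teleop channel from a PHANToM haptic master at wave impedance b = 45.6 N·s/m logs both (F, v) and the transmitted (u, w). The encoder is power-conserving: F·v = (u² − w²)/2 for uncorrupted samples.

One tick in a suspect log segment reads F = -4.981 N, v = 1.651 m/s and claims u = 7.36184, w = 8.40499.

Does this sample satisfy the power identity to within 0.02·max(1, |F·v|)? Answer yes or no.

yes

F·v = (-4.981)×1.651 = -8.22363 W.
(u² − w²)/2 = (54.19669 − 70.64386)/2 = -8.22358 W.
|Δ| = 0.00005;  2% of max(1, |F·v|) = 0.16447.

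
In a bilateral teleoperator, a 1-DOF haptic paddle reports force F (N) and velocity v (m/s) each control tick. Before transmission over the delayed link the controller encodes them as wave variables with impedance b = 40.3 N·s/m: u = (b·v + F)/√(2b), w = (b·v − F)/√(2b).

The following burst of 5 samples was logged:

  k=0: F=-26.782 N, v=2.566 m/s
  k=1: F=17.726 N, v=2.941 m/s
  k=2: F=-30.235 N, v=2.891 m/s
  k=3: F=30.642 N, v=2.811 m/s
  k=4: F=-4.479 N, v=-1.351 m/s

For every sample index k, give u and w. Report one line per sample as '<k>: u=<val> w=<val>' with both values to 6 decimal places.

k=0: b·v=40.3×2.566=103.409800; √(2b)=8.977750; u=(103.409800+(-26.782))/8.977750=8.535301, w=(103.409800−(-26.782))/8.977750=14.501606
k=1: b·v=40.3×2.941=118.522300; √(2b)=8.977750; u=(118.522300+17.726)/8.977750=15.176219, w=(118.522300−17.726)/8.977750=11.227345
k=2: b·v=40.3×2.891=116.507300; √(2b)=8.977750; u=(116.507300+(-30.235))/8.977750=9.609568, w=(116.507300−(-30.235))/8.977750=16.345108
k=3: b·v=40.3×2.811=113.283300; √(2b)=8.977750; u=(113.283300+30.642)/8.977750=16.031333, w=(113.283300−30.642)/8.977750=9.205123
k=4: b·v=40.3×(-1.351)=-54.445300; √(2b)=8.977750; u=(-54.445300+(-4.479))/8.977750=-6.563370, w=(-54.445300−(-4.479))/8.977750=-5.565570

0: u=8.535301 w=14.501606
1: u=15.176219 w=11.227345
2: u=9.609568 w=16.345108
3: u=16.031333 w=9.205123
4: u=-6.563370 w=-5.565570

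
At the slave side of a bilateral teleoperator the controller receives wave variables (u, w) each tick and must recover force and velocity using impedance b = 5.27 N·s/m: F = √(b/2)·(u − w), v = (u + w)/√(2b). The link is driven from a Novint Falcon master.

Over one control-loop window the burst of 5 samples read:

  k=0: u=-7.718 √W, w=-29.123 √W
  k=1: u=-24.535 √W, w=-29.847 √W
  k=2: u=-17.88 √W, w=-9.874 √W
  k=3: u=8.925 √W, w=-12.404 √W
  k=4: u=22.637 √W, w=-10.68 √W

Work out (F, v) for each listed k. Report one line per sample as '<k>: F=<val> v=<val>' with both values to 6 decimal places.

k=0: u−w=21.405000, u+w=-36.841000; √(b/2)=1.623268, √(2b)=3.246537; F=1.623268×21.405=34.746058, v=-36.841000/3.246537=-11.347785
k=1: u−w=5.312000, u+w=-54.382000; √(b/2)=1.623268, √(2b)=3.246537; F=1.623268×5.312=8.622801, v=-54.382000/3.246537=-16.750774
k=2: u−w=-8.006000, u+w=-27.754000; √(b/2)=1.623268, √(2b)=3.246537; F=1.623268×(-8.006)=-12.995886, v=-27.754000/3.246537=-8.548802
k=3: u−w=21.329000, u+w=-3.479000; √(b/2)=1.623268, √(2b)=3.246537; F=1.623268×21.329=34.622690, v=-3.479000/3.246537=-1.071603
k=4: u−w=33.317000, u+w=11.957000; √(b/2)=1.623268, √(2b)=3.246537; F=1.623268×33.317=54.082430, v=11.957000/3.246537=3.683002

0: F=34.746058 v=-11.347785
1: F=8.622801 v=-16.750774
2: F=-12.995886 v=-8.548802
3: F=34.622690 v=-1.071603
4: F=54.082430 v=3.683002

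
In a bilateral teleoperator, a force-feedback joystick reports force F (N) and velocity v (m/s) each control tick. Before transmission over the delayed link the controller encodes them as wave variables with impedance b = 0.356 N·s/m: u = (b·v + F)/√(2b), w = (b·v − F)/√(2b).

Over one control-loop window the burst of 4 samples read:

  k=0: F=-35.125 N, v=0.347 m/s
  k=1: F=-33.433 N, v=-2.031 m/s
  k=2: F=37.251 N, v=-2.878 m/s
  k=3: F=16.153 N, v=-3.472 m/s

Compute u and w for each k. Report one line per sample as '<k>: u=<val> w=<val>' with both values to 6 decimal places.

k=0: b·v=0.356×0.347=0.123532; √(2b)=0.843801; u=(0.123532+(-35.125))/0.843801=-41.480718, w=(0.123532−(-35.125))/0.843801=41.773517
k=1: b·v=0.356×(-2.031)=-0.723036; √(2b)=0.843801; u=(-0.723036+(-33.433))/0.843801=-40.478785, w=(-0.723036−(-33.433))/0.843801=38.765025
k=2: b·v=0.356×(-2.878)=-1.024568; √(2b)=0.843801; u=(-1.024568+37.251)/0.843801=42.932439, w=(-1.024568−37.251)/0.843801=-45.360898
k=3: b·v=0.356×(-3.472)=-1.236032; √(2b)=0.843801; u=(-1.236032+16.153)/0.843801=17.678303, w=(-1.236032−16.153)/0.843801=-20.607979

0: u=-41.480718 w=41.773517
1: u=-40.478785 w=38.765025
2: u=42.932439 w=-45.360898
3: u=17.678303 w=-20.607979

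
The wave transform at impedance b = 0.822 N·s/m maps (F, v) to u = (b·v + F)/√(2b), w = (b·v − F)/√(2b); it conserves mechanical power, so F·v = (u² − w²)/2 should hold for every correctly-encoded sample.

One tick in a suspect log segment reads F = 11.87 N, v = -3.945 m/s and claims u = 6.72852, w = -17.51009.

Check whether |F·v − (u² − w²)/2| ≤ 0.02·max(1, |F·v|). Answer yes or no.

no

F·v = 11.87×(-3.945) = -46.82715 W.
(u² − w²)/2 = (45.27298 − 306.60325)/2 = -130.66514 W.
|Δ| = 83.83799;  2% of max(1, |F·v|) = 0.93654.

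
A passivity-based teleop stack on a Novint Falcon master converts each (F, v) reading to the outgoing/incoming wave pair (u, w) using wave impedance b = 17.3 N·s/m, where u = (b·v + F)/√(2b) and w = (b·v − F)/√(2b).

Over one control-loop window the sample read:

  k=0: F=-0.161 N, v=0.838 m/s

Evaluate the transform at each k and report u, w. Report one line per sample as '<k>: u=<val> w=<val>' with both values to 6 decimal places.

k=0: b·v=17.3×0.838=14.497400; √(2b)=5.882176; u=(14.497400+(-0.161))/5.882176=2.437261, w=(14.497400−(-0.161))/5.882176=2.492003

0: u=2.437261 w=2.492003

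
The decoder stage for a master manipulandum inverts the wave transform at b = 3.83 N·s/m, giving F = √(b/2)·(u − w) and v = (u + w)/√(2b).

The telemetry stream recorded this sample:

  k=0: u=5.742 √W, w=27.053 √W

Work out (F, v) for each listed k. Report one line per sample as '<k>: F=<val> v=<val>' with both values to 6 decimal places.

k=0: u−w=-21.311000, u+w=32.795000; √(b/2)=1.383835, √(2b)=2.767671; F=1.383835×(-21.311)=-29.490913, v=32.795000/2.767671=11.849315

0: F=-29.490913 v=11.849315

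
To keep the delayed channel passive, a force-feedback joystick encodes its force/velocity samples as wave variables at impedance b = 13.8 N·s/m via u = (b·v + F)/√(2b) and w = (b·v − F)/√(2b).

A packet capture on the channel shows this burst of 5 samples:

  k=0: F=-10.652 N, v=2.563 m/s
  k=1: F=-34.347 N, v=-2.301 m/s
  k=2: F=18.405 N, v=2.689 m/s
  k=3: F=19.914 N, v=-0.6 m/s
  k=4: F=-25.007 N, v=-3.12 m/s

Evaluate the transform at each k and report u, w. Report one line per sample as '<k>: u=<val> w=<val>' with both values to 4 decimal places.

k=0: b·v=13.8×2.563=35.3694; √(2b)=5.2536; u=(35.3694+(-10.652))/5.2536=4.7049, w=(35.3694−(-10.652))/5.2536=8.7600
k=1: b·v=13.8×(-2.301)=-31.7538; √(2b)=5.2536; u=(-31.7538+(-34.347))/5.2536=-12.5821, w=(-31.7538−(-34.347))/5.2536=0.4936
k=2: b·v=13.8×2.689=37.1082; √(2b)=5.2536; u=(37.1082+18.405)/5.2536=10.5668, w=(37.1082−18.405)/5.2536=3.5601
k=3: b·v=13.8×(-0.6)=-8.2800; √(2b)=5.2536; u=(-8.2800+19.914)/5.2536=2.2145, w=(-8.2800−19.914)/5.2536=-5.3666
k=4: b·v=13.8×(-3.12)=-43.0560; √(2b)=5.2536; u=(-43.0560+(-25.007))/5.2536=-12.9556, w=(-43.0560−(-25.007))/5.2536=-3.4356

0: u=4.7049 w=8.7600
1: u=-12.5821 w=0.4936
2: u=10.5668 w=3.5601
3: u=2.2145 w=-5.3666
4: u=-12.9556 w=-3.4356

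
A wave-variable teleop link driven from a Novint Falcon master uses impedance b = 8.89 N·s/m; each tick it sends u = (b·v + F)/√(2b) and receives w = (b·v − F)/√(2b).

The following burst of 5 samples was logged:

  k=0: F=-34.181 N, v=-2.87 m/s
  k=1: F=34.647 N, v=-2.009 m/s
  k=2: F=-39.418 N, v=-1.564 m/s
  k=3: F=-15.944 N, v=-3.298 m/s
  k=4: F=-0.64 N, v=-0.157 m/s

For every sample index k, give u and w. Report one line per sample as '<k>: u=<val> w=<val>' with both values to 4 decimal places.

0: u=-14.1571 w=2.0554
1: u=3.9811 w=-12.4524
2: u=-12.6456 w=6.0508
3: u=-10.7344 w=-3.1720
4: u=-0.4828 w=-0.1792

k=0: b·v=8.89×(-2.87)=-25.5143; √(2b)=4.2166; u=(-25.5143+(-34.181))/4.2166=-14.1571, w=(-25.5143−(-34.181))/4.2166=2.0554
k=1: b·v=8.89×(-2.009)=-17.8600; √(2b)=4.2166; u=(-17.8600+34.647)/4.2166=3.9811, w=(-17.8600−34.647)/4.2166=-12.4524
k=2: b·v=8.89×(-1.564)=-13.9040; √(2b)=4.2166; u=(-13.9040+(-39.418))/4.2166=-12.6456, w=(-13.9040−(-39.418))/4.2166=6.0508
k=3: b·v=8.89×(-3.298)=-29.3192; √(2b)=4.2166; u=(-29.3192+(-15.944))/4.2166=-10.7344, w=(-29.3192−(-15.944))/4.2166=-3.1720
k=4: b·v=8.89×(-0.157)=-1.3957; √(2b)=4.2166; u=(-1.3957+(-0.64))/4.2166=-0.4828, w=(-1.3957−(-0.64))/4.2166=-0.1792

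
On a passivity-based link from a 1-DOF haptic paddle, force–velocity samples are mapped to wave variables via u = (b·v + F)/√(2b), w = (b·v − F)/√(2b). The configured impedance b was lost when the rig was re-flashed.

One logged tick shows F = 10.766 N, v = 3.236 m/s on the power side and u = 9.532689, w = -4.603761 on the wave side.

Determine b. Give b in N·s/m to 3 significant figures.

b = 1.16 N·s/m

u + w = 4.928928;  u + w = √(2b)·v, so √(2b) = 4.928928/3.236 = 1.523155.
b = (√(2b))²/2 = 2.320000/2 = 1.160000.
(Check via u − w = 2F/√(2b): u − w = 14.136450, 2F/√(2b) = 14.136452.)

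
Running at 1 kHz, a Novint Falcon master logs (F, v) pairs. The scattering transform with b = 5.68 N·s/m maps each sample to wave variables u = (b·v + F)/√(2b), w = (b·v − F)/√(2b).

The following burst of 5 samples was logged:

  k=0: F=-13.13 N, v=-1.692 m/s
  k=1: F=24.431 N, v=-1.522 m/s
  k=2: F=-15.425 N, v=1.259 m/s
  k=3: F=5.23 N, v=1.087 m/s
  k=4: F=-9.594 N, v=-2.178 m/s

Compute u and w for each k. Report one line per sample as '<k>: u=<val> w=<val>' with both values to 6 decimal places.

k=0: b·v=5.68×(-1.692)=-9.610560; √(2b)=3.370460; u=(-9.610560+(-13.13))/3.370460=-6.747020, w=(-9.610560−(-13.13))/3.370460=1.044202
k=1: b·v=5.68×(-1.522)=-8.644960; √(2b)=3.370460; u=(-8.644960+24.431)/3.370460=4.683646, w=(-8.644960−24.431)/3.370460=-9.813486
k=2: b·v=5.68×1.259=7.151120; √(2b)=3.370460; u=(7.151120+(-15.425))/3.370460=-2.454822, w=(7.151120−(-15.425))/3.370460=6.698231
k=3: b·v=5.68×1.087=6.174160; √(2b)=3.370460; u=(6.174160+5.23)/3.370460=3.383562, w=(6.174160−5.23)/3.370460=0.280128
k=4: b·v=5.68×(-2.178)=-12.371040; √(2b)=3.370460; u=(-12.371040+(-9.594))/3.370460=-6.516927, w=(-12.371040−(-9.594))/3.370460=-0.823935

0: u=-6.747020 w=1.044202
1: u=4.683646 w=-9.813486
2: u=-2.454822 w=6.698231
3: u=3.383562 w=0.280128
4: u=-6.516927 w=-0.823935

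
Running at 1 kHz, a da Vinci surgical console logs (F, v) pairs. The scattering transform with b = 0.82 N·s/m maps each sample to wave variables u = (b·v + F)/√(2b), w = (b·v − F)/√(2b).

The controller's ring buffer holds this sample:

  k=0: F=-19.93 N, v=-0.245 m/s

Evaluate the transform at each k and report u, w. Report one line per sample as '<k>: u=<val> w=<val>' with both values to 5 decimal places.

k=0: b·v=0.82×(-0.245)=-0.20090; √(2b)=1.28062; u=(-0.20090+(-19.93))/1.28062=-15.71959, w=(-0.20090−(-19.93))/1.28062=15.40584

0: u=-15.71959 w=15.40584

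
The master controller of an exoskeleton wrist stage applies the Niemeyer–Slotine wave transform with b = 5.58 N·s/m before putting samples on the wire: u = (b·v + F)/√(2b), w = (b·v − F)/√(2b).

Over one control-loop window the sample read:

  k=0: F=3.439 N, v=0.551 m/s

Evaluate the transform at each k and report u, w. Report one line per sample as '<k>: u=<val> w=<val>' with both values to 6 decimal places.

k=0: b·v=5.58×0.551=3.074580; √(2b)=3.340659; u=(3.074580+3.439)/3.340659=1.949789, w=(3.074580−3.439)/3.340659=-0.109086

0: u=1.949789 w=-0.109086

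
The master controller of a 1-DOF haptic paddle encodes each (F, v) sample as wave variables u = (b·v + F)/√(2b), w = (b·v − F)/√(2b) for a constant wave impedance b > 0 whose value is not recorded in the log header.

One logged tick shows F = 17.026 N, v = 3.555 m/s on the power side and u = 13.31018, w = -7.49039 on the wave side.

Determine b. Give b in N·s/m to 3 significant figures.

u + w = 5.81979;  u + w = √(2b)·v, so √(2b) = 5.81979/3.555 = 1.63707.
b = (√(2b))²/2 = 2.68000/2 = 1.34000.
(Check via u − w = 2F/√(2b): u − w = 20.80057, 2F/√(2b) = 20.80055.)

b = 1.34 N·s/m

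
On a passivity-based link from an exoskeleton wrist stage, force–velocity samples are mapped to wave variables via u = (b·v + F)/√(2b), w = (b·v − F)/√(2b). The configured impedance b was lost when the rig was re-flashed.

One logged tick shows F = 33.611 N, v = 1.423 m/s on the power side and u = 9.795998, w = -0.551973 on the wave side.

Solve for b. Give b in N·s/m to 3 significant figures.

u + w = 9.244025;  u + w = √(2b)·v, so √(2b) = 9.244025/1.423 = 6.496152.
b = (√(2b))²/2 = 42.199997/2 = 21.099999.
(Check via u − w = 2F/√(2b): u − w = 10.347971, 2F/√(2b) = 10.347971.)

b = 21.1 N·s/m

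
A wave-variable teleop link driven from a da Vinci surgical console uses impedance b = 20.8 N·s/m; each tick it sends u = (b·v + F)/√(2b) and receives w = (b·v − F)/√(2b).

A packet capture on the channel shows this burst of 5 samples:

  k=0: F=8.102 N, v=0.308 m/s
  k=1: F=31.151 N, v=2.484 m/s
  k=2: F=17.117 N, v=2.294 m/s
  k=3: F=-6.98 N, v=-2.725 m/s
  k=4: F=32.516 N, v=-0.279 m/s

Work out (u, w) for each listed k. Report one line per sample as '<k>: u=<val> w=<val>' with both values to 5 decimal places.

k=0: b·v=20.8×0.308=6.40640; √(2b)=6.44981; u=(6.40640+8.102)/6.44981=2.24943, w=(6.40640−8.102)/6.44981=-0.26289
k=1: b·v=20.8×2.484=51.66720; √(2b)=6.44981; u=(51.66720+31.151)/6.44981=12.84042, w=(51.66720−31.151)/6.44981=3.18090
k=2: b·v=20.8×2.294=47.71520; √(2b)=6.44981; u=(47.71520+17.117)/6.44981=10.05181, w=(47.71520−17.117)/6.44981=4.74405
k=3: b·v=20.8×(-2.725)=-56.68000; √(2b)=6.44981; u=(-56.68000+(-6.98))/6.44981=-9.87006, w=(-56.68000−(-6.98))/6.44981=-7.70566
k=4: b·v=20.8×(-0.279)=-5.80320; √(2b)=6.44981; u=(-5.80320+32.516)/6.44981=4.14164, w=(-5.80320−32.516)/6.44981=-5.94114

0: u=2.24943 w=-0.26289
1: u=12.84042 w=3.18090
2: u=10.05181 w=4.74405
3: u=-9.87006 w=-7.70566
4: u=4.14164 w=-5.94114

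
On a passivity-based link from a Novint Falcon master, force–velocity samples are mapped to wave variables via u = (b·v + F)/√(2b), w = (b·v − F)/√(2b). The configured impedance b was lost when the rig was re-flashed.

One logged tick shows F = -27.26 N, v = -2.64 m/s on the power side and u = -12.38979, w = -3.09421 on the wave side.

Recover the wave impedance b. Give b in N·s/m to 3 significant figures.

b = 17.2 N·s/m

u + w = -15.48400;  u + w = √(2b)·v, so √(2b) = -15.48400/(-2.64) = 5.86515.
b = (√(2b))²/2 = 34.40000/2 = 17.20000.
(Check via u − w = 2F/√(2b): u − w = -9.29558, 2F/√(2b) = -9.29558.)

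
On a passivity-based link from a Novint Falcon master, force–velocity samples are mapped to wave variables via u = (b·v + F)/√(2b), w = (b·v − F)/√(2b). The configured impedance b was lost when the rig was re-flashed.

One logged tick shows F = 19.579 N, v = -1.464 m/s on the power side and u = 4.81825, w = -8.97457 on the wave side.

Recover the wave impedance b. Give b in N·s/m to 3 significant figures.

b = 4.03 N·s/m

u + w = -4.1563;  u + w = √(2b)·v, so √(2b) = -4.1563/(-1.464) = 2.8390.
b = (√(2b))²/2 = 8.0600/2 = 4.0300.
(Check via u − w = 2F/√(2b): u − w = 13.7928, 2F/√(2b) = 13.7928.)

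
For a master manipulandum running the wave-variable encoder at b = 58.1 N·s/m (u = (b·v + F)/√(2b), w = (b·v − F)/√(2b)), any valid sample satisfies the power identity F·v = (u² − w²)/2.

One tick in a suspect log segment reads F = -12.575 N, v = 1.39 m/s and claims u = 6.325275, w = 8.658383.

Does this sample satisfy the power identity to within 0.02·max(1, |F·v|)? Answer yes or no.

F·v = (-12.575)×1.39 = -17.479250 W.
(u² − w²)/2 = (40.009104 − 74.967596)/2 = -17.479246 W.
|Δ| = 0.000004;  2% of max(1, |F·v|) = 0.349585.

yes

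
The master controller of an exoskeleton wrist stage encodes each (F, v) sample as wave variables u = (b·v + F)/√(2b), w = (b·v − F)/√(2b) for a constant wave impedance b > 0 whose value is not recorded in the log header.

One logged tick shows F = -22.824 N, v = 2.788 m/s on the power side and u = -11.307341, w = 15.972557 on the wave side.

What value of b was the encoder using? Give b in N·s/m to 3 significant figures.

b = 1.4 N·s/m

u + w = 4.665216;  u + w = √(2b)·v, so √(2b) = 4.665216/2.788 = 1.673320.
b = (√(2b))²/2 = 2.800000/2 = 1.400000.
(Check via u − w = 2F/√(2b): u − w = -27.279898, 2F/√(2b) = -27.279900.)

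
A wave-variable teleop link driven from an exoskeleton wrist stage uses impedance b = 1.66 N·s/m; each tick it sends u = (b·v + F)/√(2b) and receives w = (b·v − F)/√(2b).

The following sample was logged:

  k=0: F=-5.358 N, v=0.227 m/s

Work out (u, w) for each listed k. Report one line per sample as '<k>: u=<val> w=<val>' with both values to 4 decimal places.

k=0: b·v=1.66×0.227=0.3768; √(2b)=1.8221; u=(0.3768+(-5.358))/1.8221=-2.7338, w=(0.3768−(-5.358))/1.8221=3.1474

0: u=-2.7338 w=3.1474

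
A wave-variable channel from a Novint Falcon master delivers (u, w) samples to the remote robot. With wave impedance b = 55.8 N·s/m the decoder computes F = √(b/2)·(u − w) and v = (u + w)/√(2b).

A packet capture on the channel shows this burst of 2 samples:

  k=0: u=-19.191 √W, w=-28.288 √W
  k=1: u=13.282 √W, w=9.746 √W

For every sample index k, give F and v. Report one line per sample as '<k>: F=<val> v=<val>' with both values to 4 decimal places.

k=0: u−w=9.0970, u+w=-47.4790; √(b/2)=5.2820, √(2b)=10.5641; F=5.2820×9.097=48.0508, v=-47.4790/10.5641=-4.4944
k=1: u−w=3.5360, u+w=23.0280; √(b/2)=5.2820, √(2b)=10.5641; F=5.2820×3.536=18.6773, v=23.0280/10.5641=2.1798

0: F=48.0508 v=-4.4944
1: F=18.6773 v=2.1798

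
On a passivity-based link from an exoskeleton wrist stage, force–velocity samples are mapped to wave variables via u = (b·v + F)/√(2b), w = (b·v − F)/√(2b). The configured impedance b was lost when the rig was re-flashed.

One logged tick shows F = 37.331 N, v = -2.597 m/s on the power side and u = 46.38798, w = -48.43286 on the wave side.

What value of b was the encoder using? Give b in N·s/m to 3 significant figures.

b = 0.31 N·s/m

u + w = -2.04488;  u + w = √(2b)·v, so √(2b) = -2.04488/(-2.597) = 0.78740.
b = (√(2b))²/2 = 0.62000/2 = 0.31000.
(Check via u − w = 2F/√(2b): u − w = 94.82084, 2F/√(2b) = 94.82083.)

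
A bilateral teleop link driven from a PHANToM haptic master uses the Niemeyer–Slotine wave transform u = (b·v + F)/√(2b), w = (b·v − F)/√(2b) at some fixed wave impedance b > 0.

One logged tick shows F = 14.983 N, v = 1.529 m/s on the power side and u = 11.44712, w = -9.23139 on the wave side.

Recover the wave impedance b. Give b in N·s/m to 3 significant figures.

b = 1.05 N·s/m

u + w = 2.21573;  u + w = √(2b)·v, so √(2b) = 2.21573/1.529 = 1.44914.
b = (√(2b))²/2 = 2.10000/2 = 1.05000.
(Check via u − w = 2F/√(2b): u − w = 20.67851, 2F/√(2b) = 20.67852.)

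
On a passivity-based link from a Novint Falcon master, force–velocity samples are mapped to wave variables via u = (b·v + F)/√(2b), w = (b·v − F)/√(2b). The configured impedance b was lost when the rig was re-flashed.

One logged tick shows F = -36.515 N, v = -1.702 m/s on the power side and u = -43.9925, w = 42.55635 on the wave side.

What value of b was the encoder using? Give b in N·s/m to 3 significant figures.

u + w = -1.4361;  u + w = √(2b)·v, so √(2b) = -1.4361/(-1.702) = 0.8438.
b = (√(2b))²/2 = 0.7120/2 = 0.3560.
(Check via u − w = 2F/√(2b): u − w = -86.5489, 2F/√(2b) = -86.5488.)

b = 0.356 N·s/m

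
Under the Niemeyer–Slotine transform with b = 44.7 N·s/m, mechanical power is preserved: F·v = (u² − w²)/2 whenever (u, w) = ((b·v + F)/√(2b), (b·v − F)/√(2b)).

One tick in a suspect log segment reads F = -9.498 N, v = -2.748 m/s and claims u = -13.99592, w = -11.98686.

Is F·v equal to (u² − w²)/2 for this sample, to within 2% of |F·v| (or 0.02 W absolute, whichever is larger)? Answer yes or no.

yes

F·v = (-9.498)×(-2.748) = 26.10050 W.
(u² − w²)/2 = (195.88578 − 143.68481)/2 = 26.10048 W.
|Δ| = 0.00002;  2% of max(1, |F·v|) = 0.52201.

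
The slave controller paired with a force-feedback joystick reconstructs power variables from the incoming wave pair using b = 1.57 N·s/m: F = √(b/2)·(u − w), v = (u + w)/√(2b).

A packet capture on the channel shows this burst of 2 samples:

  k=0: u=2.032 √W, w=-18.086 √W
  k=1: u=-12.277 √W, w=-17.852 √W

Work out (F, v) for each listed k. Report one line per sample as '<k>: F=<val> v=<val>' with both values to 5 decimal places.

0: F=17.82459 v=-9.05980
1: F=4.93946 v=-17.00278

k=0: u−w=20.11800, u+w=-16.05400; √(b/2)=0.88600, √(2b)=1.77200; F=0.88600×20.118=17.82459, v=-16.05400/1.77200=-9.05980
k=1: u−w=5.57500, u+w=-30.12900; √(b/2)=0.88600, √(2b)=1.77200; F=0.88600×5.575=4.93946, v=-30.12900/1.77200=-17.00278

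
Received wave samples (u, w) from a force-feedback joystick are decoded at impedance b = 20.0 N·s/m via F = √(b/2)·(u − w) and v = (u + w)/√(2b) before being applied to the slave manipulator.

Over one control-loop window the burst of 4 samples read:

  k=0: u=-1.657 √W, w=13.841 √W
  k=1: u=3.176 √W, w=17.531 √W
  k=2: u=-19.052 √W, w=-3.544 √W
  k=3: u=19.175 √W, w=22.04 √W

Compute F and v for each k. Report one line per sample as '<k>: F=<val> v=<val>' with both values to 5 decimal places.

0: F=-49.00898 v=1.92646
1: F=-45.39450 v=3.27406
2: F=-49.04060 v=-3.57274
3: F=-9.05993 v=6.51666

k=0: u−w=-15.49800, u+w=12.18400; √(b/2)=3.16228, √(2b)=6.32456; F=3.16228×(-15.498)=-49.00898, v=12.18400/6.32456=1.92646
k=1: u−w=-14.35500, u+w=20.70700; √(b/2)=3.16228, √(2b)=6.32456; F=3.16228×(-14.355)=-45.39450, v=20.70700/6.32456=3.27406
k=2: u−w=-15.50800, u+w=-22.59600; √(b/2)=3.16228, √(2b)=6.32456; F=3.16228×(-15.508)=-49.04060, v=-22.59600/6.32456=-3.57274
k=3: u−w=-2.86500, u+w=41.21500; √(b/2)=3.16228, √(2b)=6.32456; F=3.16228×(-2.865)=-9.05993, v=41.21500/6.32456=6.51666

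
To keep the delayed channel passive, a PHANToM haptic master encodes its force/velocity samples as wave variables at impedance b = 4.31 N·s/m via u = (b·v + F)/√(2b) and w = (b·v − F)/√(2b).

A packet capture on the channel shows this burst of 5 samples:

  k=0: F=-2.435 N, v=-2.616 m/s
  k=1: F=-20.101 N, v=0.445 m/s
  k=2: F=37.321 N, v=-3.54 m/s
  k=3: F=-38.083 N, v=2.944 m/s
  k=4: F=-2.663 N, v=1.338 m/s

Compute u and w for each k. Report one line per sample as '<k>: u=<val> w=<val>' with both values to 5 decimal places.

0: u=-4.66963 w=-3.01090
1: u=-6.19317 w=7.49968
2: u=7.51489 w=-17.90827
3: u=-8.64935 w=17.29289
4: u=1.05715 w=2.87119

k=0: b·v=4.31×(-2.616)=-11.27496; √(2b)=2.93598; u=(-11.27496+(-2.435))/2.93598=-4.66963, w=(-11.27496−(-2.435))/2.93598=-3.01090
k=1: b·v=4.31×0.445=1.91795; √(2b)=2.93598; u=(1.91795+(-20.101))/2.93598=-6.19317, w=(1.91795−(-20.101))/2.93598=7.49968
k=2: b·v=4.31×(-3.54)=-15.25740; √(2b)=2.93598; u=(-15.25740+37.321)/2.93598=7.51489, w=(-15.25740−37.321)/2.93598=-17.90827
k=3: b·v=4.31×2.944=12.68864; √(2b)=2.93598; u=(12.68864+(-38.083))/2.93598=-8.64935, w=(12.68864−(-38.083))/2.93598=17.29289
k=4: b·v=4.31×1.338=5.76678; √(2b)=2.93598; u=(5.76678+(-2.663))/2.93598=1.05715, w=(5.76678−(-2.663))/2.93598=2.87119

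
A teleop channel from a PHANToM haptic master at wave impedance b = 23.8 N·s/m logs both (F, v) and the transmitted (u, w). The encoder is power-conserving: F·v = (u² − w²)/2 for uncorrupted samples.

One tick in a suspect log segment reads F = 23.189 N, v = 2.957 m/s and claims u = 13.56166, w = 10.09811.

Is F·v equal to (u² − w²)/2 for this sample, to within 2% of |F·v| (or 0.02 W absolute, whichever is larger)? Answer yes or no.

F·v = 23.189×2.957 = 68.56987 W.
(u² − w²)/2 = (183.91862 − 101.97183)/2 = 40.97340 W.
|Δ| = 27.59647;  2% of max(1, |F·v|) = 1.37140.

no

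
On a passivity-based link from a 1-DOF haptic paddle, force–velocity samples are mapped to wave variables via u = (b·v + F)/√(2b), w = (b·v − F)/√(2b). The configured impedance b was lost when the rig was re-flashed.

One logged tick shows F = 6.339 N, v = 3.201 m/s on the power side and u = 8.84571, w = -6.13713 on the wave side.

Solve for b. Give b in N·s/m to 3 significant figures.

b = 0.358 N·s/m

u + w = 2.70858;  u + w = √(2b)·v, so √(2b) = 2.70858/3.201 = 0.84617.
b = (√(2b))²/2 = 0.71600/2 = 0.35800.
(Check via u − w = 2F/√(2b): u − w = 14.98284, 2F/√(2b) = 14.98286.)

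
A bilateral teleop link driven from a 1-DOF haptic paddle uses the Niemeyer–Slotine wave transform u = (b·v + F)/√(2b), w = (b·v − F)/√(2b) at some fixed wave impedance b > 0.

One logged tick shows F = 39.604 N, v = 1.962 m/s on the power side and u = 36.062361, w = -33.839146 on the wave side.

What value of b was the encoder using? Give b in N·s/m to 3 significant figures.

u + w = 2.223215;  u + w = √(2b)·v, so √(2b) = 2.223215/1.962 = 1.133137.
b = (√(2b))²/2 = 1.284000/2 = 0.642000.
(Check via u − w = 2F/√(2b): u − w = 69.901507, 2F/√(2b) = 69.901515.)

b = 0.642 N·s/m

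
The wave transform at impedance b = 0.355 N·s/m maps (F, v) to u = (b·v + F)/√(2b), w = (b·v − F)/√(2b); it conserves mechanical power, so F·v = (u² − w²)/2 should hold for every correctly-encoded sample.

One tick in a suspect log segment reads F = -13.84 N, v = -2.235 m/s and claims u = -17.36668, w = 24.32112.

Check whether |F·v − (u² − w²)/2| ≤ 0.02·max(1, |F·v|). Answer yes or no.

F·v = (-13.84)×(-2.235) = 30.9324 W.
(u² − w²)/2 = (301.6016 − 591.5169)/2 = -144.9577 W.
|Δ| = 175.8901;  2% of max(1, |F·v|) = 0.6186.

no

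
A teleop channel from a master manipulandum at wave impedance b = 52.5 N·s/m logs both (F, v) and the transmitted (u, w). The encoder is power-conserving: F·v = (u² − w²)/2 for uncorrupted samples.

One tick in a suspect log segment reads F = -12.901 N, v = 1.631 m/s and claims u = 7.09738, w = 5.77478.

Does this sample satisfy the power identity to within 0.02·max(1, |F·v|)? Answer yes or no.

F·v = (-12.901)×1.631 = -21.0415 W.
(u² − w²)/2 = (50.3728 − 33.3481)/2 = 8.5124 W.
|Δ| = 29.5539;  2% of max(1, |F·v|) = 0.4208.

no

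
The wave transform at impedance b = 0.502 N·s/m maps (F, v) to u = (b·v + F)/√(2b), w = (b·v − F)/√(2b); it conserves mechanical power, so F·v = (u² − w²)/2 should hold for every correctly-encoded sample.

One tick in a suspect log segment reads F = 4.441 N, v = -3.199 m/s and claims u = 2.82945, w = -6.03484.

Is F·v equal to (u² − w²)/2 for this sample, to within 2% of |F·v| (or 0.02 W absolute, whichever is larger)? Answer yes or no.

F·v = 4.441×(-3.199) = -14.20676 W.
(u² − w²)/2 = (8.00579 − 36.41929)/2 = -14.20675 W.
|Δ| = 0.00001;  2% of max(1, |F·v|) = 0.28414.

yes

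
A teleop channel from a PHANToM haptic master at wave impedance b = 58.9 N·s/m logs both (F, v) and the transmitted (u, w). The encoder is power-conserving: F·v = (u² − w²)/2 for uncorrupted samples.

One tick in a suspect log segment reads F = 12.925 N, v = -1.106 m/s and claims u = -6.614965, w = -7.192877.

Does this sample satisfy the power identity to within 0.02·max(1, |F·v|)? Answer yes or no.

F·v = 12.925×(-1.106) = -14.295050 W.
(u² − w²)/2 = (43.757762 − 51.737480)/2 = -3.989859 W.
|Δ| = 10.305191;  2% of max(1, |F·v|) = 0.285901.

no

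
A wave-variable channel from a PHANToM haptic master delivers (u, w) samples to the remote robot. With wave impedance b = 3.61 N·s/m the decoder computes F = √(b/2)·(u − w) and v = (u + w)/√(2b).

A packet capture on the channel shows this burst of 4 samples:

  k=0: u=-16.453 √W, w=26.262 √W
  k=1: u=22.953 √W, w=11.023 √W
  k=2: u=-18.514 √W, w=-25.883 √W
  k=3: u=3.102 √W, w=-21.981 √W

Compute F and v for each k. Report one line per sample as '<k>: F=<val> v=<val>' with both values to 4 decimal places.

k=0: u−w=-42.7150, u+w=9.8090; √(b/2)=1.3435, √(2b)=2.6870; F=1.3435×(-42.715)=-57.3877, v=9.8090/2.6870=3.6505
k=1: u−w=11.9300, u+w=33.9760; √(b/2)=1.3435, √(2b)=2.6870; F=1.3435×11.93=16.0280, v=33.9760/2.6870=12.6446
k=2: u−w=7.3690, u+w=-44.3970; √(b/2)=1.3435, √(2b)=2.6870; F=1.3435×7.369=9.9003, v=-44.3970/2.6870=-16.5229
k=3: u−w=25.0830, u+w=-18.8790; √(b/2)=1.3435, √(2b)=2.6870; F=1.3435×25.083=33.6991, v=-18.8790/2.6870=-7.0260

0: F=-57.3877 v=3.6505
1: F=16.0280 v=12.6446
2: F=9.9003 v=-16.5229
3: F=33.6991 v=-7.0260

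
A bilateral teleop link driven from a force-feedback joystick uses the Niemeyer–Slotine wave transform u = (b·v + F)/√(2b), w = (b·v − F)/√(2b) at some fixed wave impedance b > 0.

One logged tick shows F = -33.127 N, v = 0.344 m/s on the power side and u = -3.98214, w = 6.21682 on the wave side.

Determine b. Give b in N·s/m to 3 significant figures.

b = 21.1 N·s/m

u + w = 2.23468;  u + w = √(2b)·v, so √(2b) = 2.23468/0.344 = 6.49616.
b = (√(2b))²/2 = 42.20013/2 = 21.10007.
(Check via u − w = 2F/√(2b): u − w = -10.19896, 2F/√(2b) = -10.19894.)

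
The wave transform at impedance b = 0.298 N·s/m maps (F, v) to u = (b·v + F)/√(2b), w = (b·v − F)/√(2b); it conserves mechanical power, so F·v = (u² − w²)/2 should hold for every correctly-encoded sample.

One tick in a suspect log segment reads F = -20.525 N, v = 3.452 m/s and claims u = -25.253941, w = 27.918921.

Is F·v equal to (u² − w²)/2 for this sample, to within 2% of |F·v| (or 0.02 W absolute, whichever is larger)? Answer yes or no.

F·v = (-20.525)×3.452 = -70.852300 W.
(u² − w²)/2 = (637.761536 − 779.466150)/2 = -70.852307 W.
|Δ| = 0.000007;  2% of max(1, |F·v|) = 1.417046.

yes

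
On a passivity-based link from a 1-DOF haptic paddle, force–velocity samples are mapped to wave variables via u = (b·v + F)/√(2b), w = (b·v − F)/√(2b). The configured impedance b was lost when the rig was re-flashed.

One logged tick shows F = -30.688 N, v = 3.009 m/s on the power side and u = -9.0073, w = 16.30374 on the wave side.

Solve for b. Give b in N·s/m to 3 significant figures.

u + w = 7.29644;  u + w = √(2b)·v, so √(2b) = 7.29644/3.009 = 2.42487.
b = (√(2b))²/2 = 5.88000/2 = 2.94000.
(Check via u − w = 2F/√(2b): u − w = -25.31104, 2F/√(2b) = -25.31103.)

b = 2.94 N·s/m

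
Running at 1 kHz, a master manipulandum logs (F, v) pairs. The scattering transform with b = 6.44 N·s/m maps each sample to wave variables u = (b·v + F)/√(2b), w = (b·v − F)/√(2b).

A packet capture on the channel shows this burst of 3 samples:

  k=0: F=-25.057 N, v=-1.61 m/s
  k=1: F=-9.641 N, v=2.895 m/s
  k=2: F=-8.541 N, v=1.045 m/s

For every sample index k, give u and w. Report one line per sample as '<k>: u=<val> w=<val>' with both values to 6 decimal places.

k=0: b·v=6.44×(-1.61)=-10.368400; √(2b)=3.588872; u=(-10.368400+(-25.057))/3.588872=-9.870902, w=(-10.368400−(-25.057))/3.588872=4.092818
k=1: b·v=6.44×2.895=18.643800; √(2b)=3.588872; u=(18.643800+(-9.641))/3.588872=2.508532, w=(18.643800−(-9.641))/3.588872=7.881251
k=2: b·v=6.44×1.045=6.729800; √(2b)=3.588872; u=(6.729800+(-8.541))/3.588872=-0.504671, w=(6.729800−(-8.541))/3.588872=4.255042

0: u=-9.870902 w=4.092818
1: u=2.508532 w=7.881251
2: u=-0.504671 w=4.255042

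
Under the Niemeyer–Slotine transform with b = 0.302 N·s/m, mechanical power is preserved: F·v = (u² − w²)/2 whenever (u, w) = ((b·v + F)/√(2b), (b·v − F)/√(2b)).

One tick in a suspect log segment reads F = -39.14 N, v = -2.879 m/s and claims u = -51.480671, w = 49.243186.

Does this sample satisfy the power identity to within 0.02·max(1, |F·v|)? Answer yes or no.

F·v = (-39.14)×(-2.879) = 112.684060 W.
(u² − w²)/2 = (2650.259487 − 2424.891367)/2 = 112.684060 W.
|Δ| = 0.000000;  2% of max(1, |F·v|) = 2.253681.

yes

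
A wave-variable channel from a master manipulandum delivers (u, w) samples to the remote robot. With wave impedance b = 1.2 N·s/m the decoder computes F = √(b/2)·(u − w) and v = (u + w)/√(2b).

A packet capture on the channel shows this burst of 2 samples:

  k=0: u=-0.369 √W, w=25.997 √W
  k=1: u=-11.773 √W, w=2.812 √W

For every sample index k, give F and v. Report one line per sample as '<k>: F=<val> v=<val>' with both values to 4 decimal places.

k=0: u−w=-26.3660, u+w=25.6280; √(b/2)=0.7746, √(2b)=1.5492; F=0.7746×(-26.366)=-20.4230, v=25.6280/1.5492=16.5428
k=1: u−w=-14.5850, u+w=-8.9610; √(b/2)=0.7746, √(2b)=1.5492; F=0.7746×(-14.585)=-11.2975, v=-8.9610/1.5492=-5.7843

0: F=-20.4230 v=16.5428
1: F=-11.2975 v=-5.7843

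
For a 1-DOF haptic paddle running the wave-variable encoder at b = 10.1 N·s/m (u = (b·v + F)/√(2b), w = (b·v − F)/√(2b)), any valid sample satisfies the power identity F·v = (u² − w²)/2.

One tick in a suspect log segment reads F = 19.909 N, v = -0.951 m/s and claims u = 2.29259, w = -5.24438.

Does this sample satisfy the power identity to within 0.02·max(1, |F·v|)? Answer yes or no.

F·v = 19.909×(-0.951) = -18.9335 W.
(u² − w²)/2 = (5.2560 − 27.5035)/2 = -11.1238 W.
|Δ| = 7.8097;  2% of max(1, |F·v|) = 0.3787.

no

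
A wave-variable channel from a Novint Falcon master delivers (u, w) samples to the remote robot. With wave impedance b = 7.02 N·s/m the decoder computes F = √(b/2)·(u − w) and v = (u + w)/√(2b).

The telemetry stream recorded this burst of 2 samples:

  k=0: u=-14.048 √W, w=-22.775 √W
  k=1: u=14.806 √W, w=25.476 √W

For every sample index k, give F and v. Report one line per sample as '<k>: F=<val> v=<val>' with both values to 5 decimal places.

k=0: u−w=8.72700, u+w=-36.82300; √(b/2)=1.87350, √(2b)=3.74700; F=1.87350×8.727=16.35003, v=-36.82300/3.74700=-9.82733
k=1: u−w=-10.67000, u+w=40.28200; √(b/2)=1.87350, √(2b)=3.74700; F=1.87350×(-10.67)=-19.99024, v=40.28200/3.74700=10.75047

0: F=16.35003 v=-9.82733
1: F=-19.99024 v=10.75047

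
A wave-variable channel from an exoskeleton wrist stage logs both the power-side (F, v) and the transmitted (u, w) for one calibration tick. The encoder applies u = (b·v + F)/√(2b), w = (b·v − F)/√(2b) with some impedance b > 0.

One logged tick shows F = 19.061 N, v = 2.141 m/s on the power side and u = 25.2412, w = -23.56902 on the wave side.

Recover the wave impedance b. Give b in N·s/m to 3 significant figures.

b = 0.305 N·s/m

u + w = 1.6722;  u + w = √(2b)·v, so √(2b) = 1.6722/2.141 = 0.7810.
b = (√(2b))²/2 = 0.6100/2 = 0.3050.
(Check via u − w = 2F/√(2b): u − w = 48.8102, 2F/√(2b) = 48.8101.)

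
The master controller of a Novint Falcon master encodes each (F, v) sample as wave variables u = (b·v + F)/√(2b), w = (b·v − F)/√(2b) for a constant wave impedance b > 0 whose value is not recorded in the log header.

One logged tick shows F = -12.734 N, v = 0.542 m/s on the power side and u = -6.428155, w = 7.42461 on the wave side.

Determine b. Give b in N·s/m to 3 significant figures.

u + w = 0.996455;  u + w = √(2b)·v, so √(2b) = 0.996455/0.542 = 1.838478.
b = (√(2b))²/2 = 3.380001/2 = 1.690000.
(Check via u − w = 2F/√(2b): u − w = -13.852765, 2F/√(2b) = -13.852764.)

b = 1.69 N·s/m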